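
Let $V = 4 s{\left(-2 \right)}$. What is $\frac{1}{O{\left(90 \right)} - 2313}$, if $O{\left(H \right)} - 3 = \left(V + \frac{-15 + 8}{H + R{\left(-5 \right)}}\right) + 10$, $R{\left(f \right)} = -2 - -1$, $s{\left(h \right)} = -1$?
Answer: $- \frac{89}{205063} \approx -0.00043401$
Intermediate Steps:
$R{\left(f \right)} = -1$ ($R{\left(f \right)} = -2 + 1 = -1$)
$V = -4$ ($V = 4 \left(-1\right) = -4$)
$O{\left(H \right)} = 9 - \frac{7}{-1 + H}$ ($O{\left(H \right)} = 3 + \left(\left(-4 + \frac{-15 + 8}{H - 1}\right) + 10\right) = 3 + \left(\left(-4 - \frac{7}{-1 + H}\right) + 10\right) = 3 + \left(6 - \frac{7}{-1 + H}\right) = 9 - \frac{7}{-1 + H}$)
$\frac{1}{O{\left(90 \right)} - 2313} = \frac{1}{\frac{-16 + 9 \cdot 90}{-1 + 90} - 2313} = \frac{1}{\frac{-16 + 810}{89} - 2313} = \frac{1}{\frac{1}{89} \cdot 794 - 2313} = \frac{1}{\frac{794}{89} - 2313} = \frac{1}{- \frac{205063}{89}} = - \frac{89}{205063}$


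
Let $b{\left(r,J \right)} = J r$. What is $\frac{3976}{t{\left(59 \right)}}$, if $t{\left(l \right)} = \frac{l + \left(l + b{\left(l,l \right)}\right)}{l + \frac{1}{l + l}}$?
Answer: $\frac{13842444}{212341} \approx 65.19$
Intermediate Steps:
$t{\left(l \right)} = \frac{l^{2} + 2 l}{l + \frac{1}{2 l}}$ ($t{\left(l \right)} = \frac{l + \left(l + l l\right)}{l + \frac{1}{l + l}} = \frac{l + \left(l + l^{2}\right)}{l + \frac{1}{2 l}} = \frac{l^{2} + 2 l}{l + \frac{1}{2 l}}$)
$\frac{3976}{t{\left(59 \right)}} = \frac{3976}{2 \cdot 59^{2} \frac{1}{1 + 2 \cdot 59^{2}} \left(2 + 59\right)} = \frac{3976}{2 \cdot 3481 \frac{1}{1 + 2 \cdot 3481} \cdot 61} = \frac{3976}{2 \cdot 3481 \frac{1}{1 + 6962} \cdot 61} = \frac{3976}{2 \cdot 3481 \cdot \frac{1}{6963} \cdot 61} = \frac{3976}{\frac{424682}{6963}} = 3976 \cdot \frac{6963}{424682} = \frac{13842444}{212341}$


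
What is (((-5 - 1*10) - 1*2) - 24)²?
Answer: 1681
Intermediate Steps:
(((-5 - 1*10) - 1*2) - 24)² = (((-5 - 10) - 2) - 24)² = ((-15 - 2) - 24)² = (-17 - 24)² = (-41)² = 1681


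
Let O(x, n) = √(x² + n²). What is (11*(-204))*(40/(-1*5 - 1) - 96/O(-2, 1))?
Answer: 14960 + 215424*√5/5 ≈ 1.1130e+5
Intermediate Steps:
O(x, n) = √(n² + x²)
(11*(-204))*(40/(-1*5 - 1) - 96/O(-2, 1)) = (11*(-204))*(40/(-1*5 - 1) - 96/√(1² + (-2)²)) = -2244*(40/(-5 - 1) - 96/√(1 + 4)) = -2244*(40/(-6) - 96*√5/5) = -2244*(40*(-⅙) - 96*√5/5) = -2244*(-20/3 - 96*√5/5) = 14960 + 215424*√5/5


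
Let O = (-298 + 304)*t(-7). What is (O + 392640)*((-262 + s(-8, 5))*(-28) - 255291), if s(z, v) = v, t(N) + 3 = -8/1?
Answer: -97395646530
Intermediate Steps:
t(N) = -11 (t(N) = -3 - 8/1 = -3 - 8*1 = -3 - 8 = -11)
O = -66 (O = (-298 + 304)*(-11) = 6*(-11) = -66)
(O + 392640)*((-262 + s(-8, 5))*(-28) - 255291) = (-66 + 392640)*((-262 + 5)*(-28) - 255291) = 392574*(-257*(-28) - 255291) = 392574*(7196 - 255291) = 392574*(-248095) = -97395646530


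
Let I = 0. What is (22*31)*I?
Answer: 0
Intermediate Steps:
(22*31)*I = (22*31)*0 = 682*0 = 0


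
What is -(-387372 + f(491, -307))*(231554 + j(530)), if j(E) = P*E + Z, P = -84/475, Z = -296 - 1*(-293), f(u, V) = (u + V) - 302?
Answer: 1704060200618/19 ≈ 8.9687e+10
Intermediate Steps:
f(u, V) = -302 + V + u (f(u, V) = (V + u) - 302 = -302 + V + u)
Z = -3 (Z = -296 + 293 = -3)
P = -84/475 (P = -84*1/475 = -84/475 ≈ -0.17684)
j(E) = -3 - 84*E/475 (j(E) = -84*E/475 - 3 = -3 - 84*E/475)
-(-387372 + f(491, -307))*(231554 + j(530)) = -(-387372 + (-302 - 307 + 491))*(231554 + (-3 - 84/475*530)) = -(-387372 - 118)*(231554 + (-3 - 8904/95)) = -(-387490)*(231554 - 9189/95) = -(-387490)*21988441/95 = -1*(-1704060200618/19) = 1704060200618/19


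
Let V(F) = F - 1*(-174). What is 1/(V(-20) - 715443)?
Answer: -1/715289 ≈ -1.3980e-6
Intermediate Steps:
V(F) = 174 + F (V(F) = F + 174 = 174 + F)
1/(V(-20) - 715443) = 1/((174 - 20) - 715443) = 1/(154 - 715443) = 1/(-715289) = -1/715289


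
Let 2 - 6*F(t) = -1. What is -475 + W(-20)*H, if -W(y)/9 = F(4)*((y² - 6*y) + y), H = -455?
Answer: 1023275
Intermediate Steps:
F(t) = ½ (F(t) = ⅓ - ⅙*(-1) = ⅓ + ⅙ = ½)
W(y) = -9*y²/2 + 45*y/2 (W(y) = -9*((y² - 6*y) + y)/2 = -9*(y² - 5*y)/2 = -9*(y²/2 - 5*y/2) = -9*y²/2 + 45*y/2)
-475 + W(-20)*H = -475 + ((9/2)*(-20)*(5 - 1*(-20)))*(-455) = -475 + ((9/2)*(-20)*(5 + 20))*(-455) = -475 + ((9/2)*(-20)*25)*(-455) = -475 - 2250*(-455) = -475 + 1023750 = 1023275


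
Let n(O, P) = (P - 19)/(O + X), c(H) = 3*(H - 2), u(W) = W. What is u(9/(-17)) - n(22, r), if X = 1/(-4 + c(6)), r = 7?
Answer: 13/1003 ≈ 0.012961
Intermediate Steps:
c(H) = -6 + 3*H (c(H) = 3*(-2 + H) = -6 + 3*H)
X = ⅛ (X = 1/(-4 + (-6 + 3*6)) = 1/(-4 + (-6 + 18)) = 1/(-4 + 12) = 1/8 = ⅛ ≈ 0.12500)
n(O, P) = (-19 + P)/(⅛ + O) (n(O, P) = (P - 19)/(O + ⅛) = (-19 + P)/(⅛ + O))
u(9/(-17)) - n(22, r) = 9/(-17) - 8*(-19 + 7)/(1 + 8*22) = 9*(-1/17) - 8*(-12)/(1 + 176) = -9/17 - 8*(-12)/177 = -9/17 - 1*(-32/59) = -9/17 + 32/59 = 13/1003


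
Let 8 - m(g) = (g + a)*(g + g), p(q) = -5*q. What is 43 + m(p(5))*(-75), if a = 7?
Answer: 66943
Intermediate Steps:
m(g) = 8 - 2*g*(7 + g) (m(g) = 8 - (g + 7)*(g + g) = 8 - (7 + g)*2*g = 8 - 2*g*(7 + g))
43 + m(p(5))*(-75) = 43 + (8 - (-70)*5 - 2*(-5*5)²)*(-75) = 43 + (8 - 14*(-25) - 2*(-25)²)*(-75) = 43 + (8 + 350 - 2*625)*(-75) = 43 + (8 + 350 - 1250)*(-75) = 43 - 892*(-75) = 43 + 66900 = 66943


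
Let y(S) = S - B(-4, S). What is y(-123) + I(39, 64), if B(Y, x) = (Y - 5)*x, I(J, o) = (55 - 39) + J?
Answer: -1175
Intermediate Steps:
I(J, o) = 16 + J
B(Y, x) = x*(-5 + Y) (B(Y, x) = (-5 + Y)*x = x*(-5 + Y))
y(S) = 10*S (y(S) = S - S*(-5 - 4) = S - S*(-9) = S - (-9)*S = S + 9*S = 10*S)
y(-123) + I(39, 64) = 10*(-123) + (16 + 39) = -1230 + 55 = -1175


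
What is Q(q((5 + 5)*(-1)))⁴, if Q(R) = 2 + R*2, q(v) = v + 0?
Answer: 104976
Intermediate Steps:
q(v) = v
Q(R) = 2 + 2*R
Q(q((5 + 5)*(-1)))⁴ = (2 + 2*((5 + 5)*(-1)))⁴ = (2 + 2*(10*(-1)))⁴ = (2 + 2*(-10))⁴ = (2 - 20)⁴ = (-18)⁴ = 104976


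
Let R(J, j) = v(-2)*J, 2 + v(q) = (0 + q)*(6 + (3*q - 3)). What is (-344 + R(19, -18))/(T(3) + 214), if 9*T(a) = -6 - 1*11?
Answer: -2412/1909 ≈ -1.2635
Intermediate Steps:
v(q) = -2 + q*(3 + 3*q) (v(q) = -2 + (0 + q)*(6 + (3*q - 3)) = -2 + q*(6 + (-3 + 3*q)) = -2 + q*(3 + 3*q))
T(a) = -17/9 (T(a) = (-6 - 1*11)/9 = (-6 - 11)/9 = (1/9)*(-17) = -17/9)
R(J, j) = 4*J (R(J, j) = (-2 + 3*(-2) + 3*(-2)**2)*J = (-2 - 6 + 3*4)*J = (-2 - 6 + 12)*J = 4*J)
(-344 + R(19, -18))/(T(3) + 214) = (-344 + 4*19)/(-17/9 + 214) = (-344 + 76)/(1909/9) = -268*9/1909 = -2412/1909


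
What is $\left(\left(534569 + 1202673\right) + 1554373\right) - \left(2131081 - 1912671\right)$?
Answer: $3073205$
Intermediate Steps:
$\left(\left(534569 + 1202673\right) + 1554373\right) - \left(2131081 - 1912671\right) = \left(1737242 + 1554373\right) - \left(2131081 - 1912671\right) = 3291615 - 218410 = 3073205$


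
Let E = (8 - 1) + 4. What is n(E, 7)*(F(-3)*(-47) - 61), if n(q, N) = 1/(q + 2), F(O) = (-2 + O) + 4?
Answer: -14/13 ≈ -1.0769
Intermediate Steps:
F(O) = 2 + O
E = 11 (E = 7 + 4 = 11)
n(q, N) = 1/(2 + q)
n(E, 7)*(F(-3)*(-47) - 61) = ((2 - 3)*(-47) - 61)/(2 + 11) = (-1*(-47) - 61)/13 = (47 - 61)/13 = (1/13)*(-14) = -14/13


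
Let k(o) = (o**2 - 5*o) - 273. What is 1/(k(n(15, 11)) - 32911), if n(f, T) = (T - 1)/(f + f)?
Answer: -9/298670 ≈ -3.0134e-5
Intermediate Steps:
n(f, T) = (-1 + T)/(2*f) (n(f, T) = (-1 + T)/((2*f)) = (-1 + T)*(1/(2*f)) = (-1 + T)/(2*f))
k(o) = -273 + o**2 - 5*o
1/(k(n(15, 11)) - 32911) = 1/((-273 + ((1/2)*(-1 + 11)/15)**2 - 5*(-1 + 11)/(2*15)) - 32911) = 1/((-273 + ((1/2)*(1/15)*10)**2 - 5*10/(2*15)) - 32911) = 1/((-273 + (1/3)**2 - 5*1/3) - 32911) = 1/((-273 + 1/9 - 5/3) - 32911) = 1/(-2471/9 - 32911) = 1/(-298670/9) = -9/298670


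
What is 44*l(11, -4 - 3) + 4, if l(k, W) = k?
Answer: 488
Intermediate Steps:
44*l(11, -4 - 3) + 4 = 44*11 + 4 = 484 + 4 = 488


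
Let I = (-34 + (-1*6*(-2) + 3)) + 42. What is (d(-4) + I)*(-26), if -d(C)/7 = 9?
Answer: 1040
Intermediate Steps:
d(C) = -63 (d(C) = -7*9 = -63)
I = 23 (I = (-34 + (-6*(-2) + 3)) + 42 = (-34 + (12 + 3)) + 42 = (-34 + 15) + 42 = -19 + 42 = 23)
(d(-4) + I)*(-26) = (-63 + 23)*(-26) = -40*(-26) = 1040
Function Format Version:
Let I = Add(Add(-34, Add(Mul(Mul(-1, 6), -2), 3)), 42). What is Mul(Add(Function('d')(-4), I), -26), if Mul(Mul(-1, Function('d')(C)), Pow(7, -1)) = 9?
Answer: 1040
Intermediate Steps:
Function('d')(C) = -63 (Function('d')(C) = Mul(-7, 9) = -63)
I = 23 (I = Add(Add(-34, Add(Mul(-6, -2), 3)), 42) = Add(Add(-34, Add(12, 3)), 42) = Add(Add(-34, 15), 42) = Add(-19, 42) = 23)
Mul(Add(Function('d')(-4), I), -26) = Mul(Add(-63, 23), -26) = Mul(-40, -26) = 1040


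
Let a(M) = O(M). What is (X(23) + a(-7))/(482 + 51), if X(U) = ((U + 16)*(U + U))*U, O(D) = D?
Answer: 41255/533 ≈ 77.401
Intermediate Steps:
a(M) = M
X(U) = 2*U²*(16 + U) (X(U) = ((16 + U)*(2*U))*U = (2*U*(16 + U))*U = 2*U²*(16 + U))
(X(23) + a(-7))/(482 + 51) = (2*23²*(16 + 23) - 7)/(482 + 51) = (2*529*39 - 7)/533 = (41262 - 7)*(1/533) = 41255*(1/533) = 41255/533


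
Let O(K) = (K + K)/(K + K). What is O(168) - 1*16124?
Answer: -16123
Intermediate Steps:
O(K) = 1 (O(K) = (2*K)/((2*K)) = (2*K)*(1/(2*K)) = 1)
O(168) - 1*16124 = 1 - 1*16124 = 1 - 16124 = -16123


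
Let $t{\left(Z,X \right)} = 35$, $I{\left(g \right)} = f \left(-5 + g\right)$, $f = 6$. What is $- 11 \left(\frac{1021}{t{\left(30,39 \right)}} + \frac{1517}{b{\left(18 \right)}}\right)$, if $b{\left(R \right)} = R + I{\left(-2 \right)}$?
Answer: $\frac{314501}{840} \approx 374.41$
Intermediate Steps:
$I{\left(g \right)} = -30 + 6 g$ ($I{\left(g \right)} = 6 \left(-5 + g\right) = -30 + 6 g$)
$b{\left(R \right)} = -42 + R$ ($b{\left(R \right)} = R + \left(-30 + 6 \left(-2\right)\right) = R - 42 = -42 + R$)
$- 11 \left(\frac{1021}{t{\left(30,39 \right)}} + \frac{1517}{b{\left(18 \right)}}\right) = - 11 \left(\frac{1021}{35} + \frac{1517}{-42 + 18}\right) = - 11 \left(1021 \cdot \frac{1}{35} + \frac{1517}{-24}\right) = - 11 \left(\frac{1021}{35} + 1517 \left(- \frac{1}{24}\right)\right) = - 11 \left(\frac{1021}{35} - \frac{1517}{24}\right) = \left(-11\right) \left(- \frac{28591}{840}\right) = \frac{314501}{840}$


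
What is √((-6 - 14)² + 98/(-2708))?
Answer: √733260054/1354 ≈ 19.999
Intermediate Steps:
√((-6 - 14)² + 98/(-2708)) = √((-20)² + 98*(-1/2708)) = √(400 - 49/1354) = √(541551/1354) = √733260054/1354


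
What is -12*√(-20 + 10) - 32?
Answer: -32 - 12*I*√10 ≈ -32.0 - 37.947*I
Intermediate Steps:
-12*√(-20 + 10) - 32 = -12*I*√10 - 32 = -32 - 12*I*√10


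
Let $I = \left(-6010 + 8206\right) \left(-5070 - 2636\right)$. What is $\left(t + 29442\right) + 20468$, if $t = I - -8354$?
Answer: $-16864112$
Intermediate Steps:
$I = -16922376$ ($I = 2196 \left(-7706\right) = -16922376$)
$t = -16914022$ ($t = -16922376 - -8354 = -16922376 + 8354 = -16914022$)
$\left(t + 29442\right) + 20468 = \left(-16914022 + 29442\right) + 20468 = -16884580 + 20468 = -16864112$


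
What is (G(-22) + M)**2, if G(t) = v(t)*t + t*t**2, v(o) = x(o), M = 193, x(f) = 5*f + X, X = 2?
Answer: 65270241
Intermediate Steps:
x(f) = 2 + 5*f (x(f) = 5*f + 2 = 2 + 5*f)
v(o) = 2 + 5*o
G(t) = t**3 + t*(2 + 5*t) (G(t) = (2 + 5*t)*t + t*t**2 = t*(2 + 5*t) + t**3 = t**3 + t*(2 + 5*t))
(G(-22) + M)**2 = (-22*(2 + (-22)**2 + 5*(-22)) + 193)**2 = (-22*(2 + 484 - 110) + 193)**2 = (-22*376 + 193)**2 = (-8272 + 193)**2 = (-8079)**2 = 65270241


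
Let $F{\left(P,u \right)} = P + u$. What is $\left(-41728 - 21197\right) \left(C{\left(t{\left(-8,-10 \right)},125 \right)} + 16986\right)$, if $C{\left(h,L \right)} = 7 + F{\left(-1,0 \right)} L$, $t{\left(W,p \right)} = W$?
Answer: $-1061418900$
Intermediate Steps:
$C{\left(h,L \right)} = 7 - L$ ($C{\left(h,L \right)} = 7 + \left(-1 + 0\right) L = 7 - L$)
$\left(-41728 - 21197\right) \left(C{\left(t{\left(-8,-10 \right)},125 \right)} + 16986\right) = \left(-41728 - 21197\right) \left(\left(7 - 125\right) + 16986\right) = - 62925 \left(\left(7 - 125\right) + 16986\right) = - 62925 \left(-118 + 16986\right) = \left(-62925\right) 16868 = -1061418900$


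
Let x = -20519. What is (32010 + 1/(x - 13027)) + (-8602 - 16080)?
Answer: 245825087/33546 ≈ 7328.0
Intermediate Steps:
(32010 + 1/(x - 13027)) + (-8602 - 16080) = (32010 + 1/(-20519 - 13027)) + (-8602 - 16080) = (32010 + 1/(-33546)) - 24682 = (32010 - 1/33546) - 24682 = 1073807459/33546 - 24682 = 245825087/33546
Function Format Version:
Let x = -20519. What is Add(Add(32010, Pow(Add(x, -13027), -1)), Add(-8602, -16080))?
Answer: Rational(245825087, 33546) ≈ 7328.0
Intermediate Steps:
Add(Add(32010, Pow(Add(x, -13027), -1)), Add(-8602, -16080)) = Add(Add(32010, Pow(Add(-20519, -13027), -1)), Add(-8602, -16080)) = Add(Add(32010, Pow(-33546, -1)), -24682) = Add(Add(32010, Rational(-1, 33546)), -24682) = Add(Rational(1073807459, 33546), -24682) = Rational(245825087, 33546)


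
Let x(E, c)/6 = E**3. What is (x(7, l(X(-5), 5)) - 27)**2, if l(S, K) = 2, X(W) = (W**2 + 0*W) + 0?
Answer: 4124961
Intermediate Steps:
X(W) = W**2 (X(W) = (W**2 + 0) + 0 = W**2 + 0 = W**2)
x(E, c) = 6*E**3
(x(7, l(X(-5), 5)) - 27)**2 = (6*7**3 - 27)**2 = (6*343 - 27)**2 = (2058 - 27)**2 = 2031**2 = 4124961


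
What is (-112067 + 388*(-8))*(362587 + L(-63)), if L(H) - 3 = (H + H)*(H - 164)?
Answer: -45053973832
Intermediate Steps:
L(H) = 3 + 2*H*(-164 + H) (L(H) = 3 + (H + H)*(H - 164) = 3 + (2*H)*(-164 + H) = 3 + 2*H*(-164 + H))
(-112067 + 388*(-8))*(362587 + L(-63)) = (-112067 + 388*(-8))*(362587 + (3 - 328*(-63) + 2*(-63)²)) = (-112067 - 3104)*(362587 + (3 + 20664 + 2*3969)) = -115171*(362587 + (3 + 20664 + 7938)) = -115171*(362587 + 28605) = -115171*391192 = -45053973832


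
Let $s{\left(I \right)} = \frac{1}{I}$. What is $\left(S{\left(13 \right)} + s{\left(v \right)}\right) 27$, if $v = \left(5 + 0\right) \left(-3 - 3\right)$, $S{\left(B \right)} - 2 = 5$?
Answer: $\frac{1881}{10} \approx 188.1$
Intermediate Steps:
$S{\left(B \right)} = 7$ ($S{\left(B \right)} = 2 + 5 = 7$)
$v = -30$ ($v = 5 \left(-6\right) = -30$)
$\left(S{\left(13 \right)} + s{\left(v \right)}\right) 27 = \left(7 + \frac{1}{-30}\right) 27 = \left(7 - \frac{1}{30}\right) 27 = \frac{209}{30} \cdot 27 = \frac{1881}{10}$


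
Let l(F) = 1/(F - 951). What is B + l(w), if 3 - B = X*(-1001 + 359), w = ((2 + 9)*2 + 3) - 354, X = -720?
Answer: -591663361/1280 ≈ -4.6224e+5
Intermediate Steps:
w = -329 (w = (11*2 + 3) - 354 = (22 + 3) - 354 = 25 - 354 = -329)
l(F) = 1/(-951 + F)
B = -462237 (B = 3 - (-720)*(-1001 + 359) = 3 - (-720)*(-642) = 3 - 1*462240 = 3 - 462240 = -462237)
B + l(w) = -462237 + 1/(-951 - 329) = -462237 + 1/(-1280) = -462237 - 1/1280 = -591663361/1280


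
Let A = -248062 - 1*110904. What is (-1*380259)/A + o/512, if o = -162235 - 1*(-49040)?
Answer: -20219231881/91895296 ≈ -220.02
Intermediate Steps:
A = -358966 (A = -248062 - 110904 = -358966)
o = -113195 (o = -162235 + 49040 = -113195)
(-1*380259)/A + o/512 = -1*380259/(-358966) - 113195/512 = -380259*(-1/358966) - 113195*1/512 = 380259/358966 - 113195/512 = -20219231881/91895296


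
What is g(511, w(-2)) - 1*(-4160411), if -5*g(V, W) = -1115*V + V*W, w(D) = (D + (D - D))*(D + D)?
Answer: 21367732/5 ≈ 4.2735e+6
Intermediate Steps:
w(D) = 2*D² (w(D) = (D + 0)*(2*D) = D*(2*D) = 2*D²)
g(V, W) = 223*V - V*W/5 (g(V, W) = -(-1115*V + V*W)/5 = 223*V - V*W/5)
g(511, w(-2)) - 1*(-4160411) = (⅕)*511*(1115 - 2*(-2)²) - 1*(-4160411) = (⅕)*511*(1115 - 2*4) + 4160411 = (⅕)*511*(1115 - 1*8) + 4160411 = (⅕)*511*(1115 - 8) + 4160411 = (⅕)*511*1107 + 4160411 = 565677/5 + 4160411 = 21367732/5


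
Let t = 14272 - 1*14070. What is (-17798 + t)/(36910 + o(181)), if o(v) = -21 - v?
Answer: -4399/9177 ≈ -0.47935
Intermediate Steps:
t = 202 (t = 14272 - 14070 = 202)
(-17798 + t)/(36910 + o(181)) = (-17798 + 202)/(36910 + (-21 - 1*181)) = -17596/(36910 + (-21 - 181)) = -17596/(36910 - 202) = -17596/36708 = -17596*1/36708 = -4399/9177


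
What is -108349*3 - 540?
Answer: -325587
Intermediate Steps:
-108349*3 - 540 = -1117*291 - 540 = -325047 - 540 = -325587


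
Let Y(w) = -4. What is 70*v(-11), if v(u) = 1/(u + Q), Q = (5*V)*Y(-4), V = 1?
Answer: -70/31 ≈ -2.2581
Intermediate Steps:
Q = -20 (Q = (5*1)*(-4) = 5*(-4) = -20)
v(u) = 1/(-20 + u) (v(u) = 1/(u - 20) = 1/(-20 + u))
70*v(-11) = 70/(-20 - 11) = 70/(-31) = 70*(-1/31) = -70/31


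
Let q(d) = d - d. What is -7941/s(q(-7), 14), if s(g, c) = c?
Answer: -7941/14 ≈ -567.21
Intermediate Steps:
q(d) = 0
-7941/s(q(-7), 14) = -7941/14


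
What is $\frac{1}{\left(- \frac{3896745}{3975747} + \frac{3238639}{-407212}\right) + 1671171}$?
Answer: $\frac{539657295788}{901854801722456657} \approx 5.9839 \cdot 10^{-7}$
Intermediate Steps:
$\frac{1}{\left(- \frac{3896745}{3975747} + \frac{3238639}{-407212}\right) + 1671171} = \frac{1}{\left(\left(-3896745\right) \frac{1}{3975747} + 3238639 \left(- \frac{1}{407212}\right)\right) + 1671171} = \frac{1}{\left(- \frac{1298915}{1325249} - \frac{3238639}{407212}\right) + 1671171} = \frac{1}{- \frac{4820936871091}{539657295788} + 1671171} = \frac{1}{\frac{901854801722456657}{539657295788}} = \frac{539657295788}{901854801722456657}$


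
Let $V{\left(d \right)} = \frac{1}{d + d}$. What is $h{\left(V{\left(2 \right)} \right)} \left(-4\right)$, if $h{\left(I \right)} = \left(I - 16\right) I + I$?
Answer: $\frac{59}{4} \approx 14.75$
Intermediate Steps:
$V{\left(d \right)} = \frac{1}{2 d}$
$h{\left(I \right)} = I + I \left(-16 + I\right)$ ($h{\left(I \right)} = \left(-16 + I\right) I + I = I \left(-16 + I\right) + I = I + I \left(-16 + I\right)$)
$h{\left(V{\left(2 \right)} \right)} \left(-4\right) = \frac{1}{2 \cdot 2} \left(-15 + \frac{1}{2 \cdot 2}\right) \left(-4\right) = \frac{1}{2} \cdot \frac{1}{2} \left(-15 + \frac{1}{2} \cdot \frac{1}{2}\right) \left(-4\right) = \frac{-15 + \frac{1}{4}}{4} \left(-4\right) = \frac{1}{4} \left(- \frac{59}{4}\right) \left(-4\right) = \left(- \frac{59}{16}\right) \left(-4\right) = \frac{59}{4}$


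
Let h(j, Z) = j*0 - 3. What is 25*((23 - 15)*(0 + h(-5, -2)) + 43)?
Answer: 475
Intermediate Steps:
h(j, Z) = -3 (h(j, Z) = 0 - 3 = -3)
25*((23 - 15)*(0 + h(-5, -2)) + 43) = 25*((23 - 15)*(0 - 3) + 43) = 25*(8*(-3) + 43) = 25*(-24 + 43) = 25*19 = 475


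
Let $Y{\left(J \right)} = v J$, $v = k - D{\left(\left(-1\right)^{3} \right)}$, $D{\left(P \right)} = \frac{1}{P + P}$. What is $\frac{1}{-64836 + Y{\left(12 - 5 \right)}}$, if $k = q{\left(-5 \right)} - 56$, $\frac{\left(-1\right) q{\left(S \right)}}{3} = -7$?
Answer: $- \frac{2}{130155} \approx -1.5366 \cdot 10^{-5}$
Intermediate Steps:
$q{\left(S \right)} = 21$ ($q{\left(S \right)} = \left(-3\right) \left(-7\right) = 21$)
$k = -35$ ($k = 21 - 56 = -35$)
$D{\left(P \right)} = \frac{1}{2 P}$
$v = - \frac{69}{2}$ ($v = -35 - \frac{1}{2 \left(-1\right)^{3}} = -35 - \frac{1}{2 \left(-1\right)} = -35 - \frac{1}{2} \left(-1\right) = -35 - - \frac{1}{2} = -35 + \frac{1}{2} = - \frac{69}{2} \approx -34.5$)
$Y{\left(J \right)} = - \frac{69 J}{2}$
$\frac{1}{-64836 + Y{\left(12 - 5 \right)}} = \frac{1}{-64836 - \frac{69 \left(12 - 5\right)}{2}} = \frac{1}{-64836 - \frac{483}{2}} = \frac{1}{- \frac{130155}{2}} = - \frac{2}{130155}$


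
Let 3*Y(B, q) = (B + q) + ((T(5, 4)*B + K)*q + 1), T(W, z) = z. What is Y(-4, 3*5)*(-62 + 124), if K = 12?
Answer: -992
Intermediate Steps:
Y(B, q) = 1/3 + B/3 + q/3 + q*(12 + 4*B)/3 (Y(B, q) = ((B + q) + ((4*B + 12)*q + 1))/3 = ((B + q) + ((12 + 4*B)*q + 1))/3 = ((B + q) + (q*(12 + 4*B) + 1))/3 = ((B + q) + (1 + q*(12 + 4*B)))/3 = (1 + B + q + q*(12 + 4*B))/3 = 1/3 + B/3 + q/3 + q*(12 + 4*B)/3)
Y(-4, 3*5)*(-62 + 124) = (1/3 + (1/3)*(-4) + 13*(3*5)/3 + (4/3)*(-4)*(3*5))*(-62 + 124) = (1/3 - 4/3 + (13/3)*15 + (4/3)*(-4)*15)*62 = (1/3 - 4/3 + 65 - 80)*62 = -16*62 = -992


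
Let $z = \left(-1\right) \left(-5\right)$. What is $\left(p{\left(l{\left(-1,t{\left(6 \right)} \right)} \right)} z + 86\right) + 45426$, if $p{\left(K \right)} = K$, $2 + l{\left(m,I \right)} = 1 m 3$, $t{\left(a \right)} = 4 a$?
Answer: $45487$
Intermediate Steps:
$l{\left(m,I \right)} = -2 + 3 m$ ($l{\left(m,I \right)} = -2 + 1 m 3 = -2 + m 3 = -2 + 3 m$)
$z = 5$
$\left(p{\left(l{\left(-1,t{\left(6 \right)} \right)} \right)} z + 86\right) + 45426 = \left(\left(-2 + 3 \left(-1\right)\right) 5 + 86\right) + 45426 = \left(\left(-2 - 3\right) 5 + 86\right) + 45426 = \left(\left(-5\right) 5 + 86\right) + 45426 = \left(-25 + 86\right) + 45426 = 61 + 45426 = 45487$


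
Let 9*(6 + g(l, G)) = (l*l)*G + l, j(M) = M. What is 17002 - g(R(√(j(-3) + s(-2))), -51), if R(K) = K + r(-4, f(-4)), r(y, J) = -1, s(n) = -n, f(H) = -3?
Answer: 153073/9 - 103*I/9 ≈ 17008.0 - 11.444*I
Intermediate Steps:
R(K) = -1 + K (R(K) = K - 1 = -1 + K)
g(l, G) = -6 + l/9 + G*l²/9 (g(l, G) = -6 + ((l*l)*G + l)/9 = -6 + (l²*G + l)/9 = -6 + (G*l² + l)/9 = -6 + (l + G*l²)/9 = -6 + (l/9 + G*l²/9) = -6 + l/9 + G*l²/9)
17002 - g(R(√(j(-3) + s(-2))), -51) = 17002 - (-6 + (-1 + √(-3 - 1*(-2)))/9 + (⅑)*(-51)*(-1 + √(-3 - 1*(-2)))²) = 17002 - (-6 + (-1 + √(-3 + 2))/9 + (⅑)*(-51)*(-1 + √(-3 + 2))²) = 17002 - (-6 + (-1 + √(-1))/9 + (⅑)*(-51)*(-1 + √(-1))²) = 17002 - (-6 + (-1 + I)/9 + (⅑)*(-51)*(-1 + I)²) = 17002 - (-6 + (-⅑ + I/9) - 17*(-1 + I)²/3) = 17002 - (-55/9 - 17*(-1 + I)²/3 + I/9) = 17002 + (55/9 - I/9 + 17*(-1 + I)²/3) = 153073/9 - I/9 + 17*(-1 + I)²/3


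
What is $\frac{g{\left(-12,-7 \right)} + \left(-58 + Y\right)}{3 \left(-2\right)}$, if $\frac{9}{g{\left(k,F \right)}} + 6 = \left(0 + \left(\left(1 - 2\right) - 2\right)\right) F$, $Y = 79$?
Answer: $- \frac{18}{5} \approx -3.6$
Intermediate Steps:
$g{\left(k,F \right)} = \frac{9}{-6 - 3 F}$ ($g{\left(k,F \right)} = \frac{9}{-6 + \left(0 + \left(\left(1 - 2\right) - 2\right)\right) F} = \frac{9}{-6 + \left(0 - 3\right) F} = \frac{9}{-6 - 3 F}$)
$\frac{g{\left(-12,-7 \right)} + \left(-58 + Y\right)}{3 \left(-2\right)} = \frac{- \frac{3}{2 - 7} + \left(-58 + 79\right)}{3 \left(-2\right)} = \frac{- \frac{3}{-5} + 21}{-6} = \left(\left(-3\right) \left(- \frac{1}{5}\right) + 21\right) \left(- \frac{1}{6}\right) = \left(\frac{3}{5} + 21\right) \left(- \frac{1}{6}\right) = \frac{108}{5} \left(- \frac{1}{6}\right) = - \frac{18}{5}$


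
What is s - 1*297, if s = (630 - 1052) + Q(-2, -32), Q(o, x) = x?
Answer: -751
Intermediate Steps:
s = -454 (s = (630 - 1052) - 32 = -422 - 32 = -454)
s - 1*297 = -454 - 1*297 = -454 - 297 = -751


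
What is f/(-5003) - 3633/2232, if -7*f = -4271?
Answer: -45588055/26055624 ≈ -1.7496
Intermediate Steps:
f = 4271/7 (f = -⅐*(-4271) = 4271/7 ≈ 610.14)
f/(-5003) - 3633/2232 = (4271/7)/(-5003) - 3633/2232 = (4271/7)*(-1/5003) - 3633*1/2232 = -4271/35021 - 1211/744 = -45588055/26055624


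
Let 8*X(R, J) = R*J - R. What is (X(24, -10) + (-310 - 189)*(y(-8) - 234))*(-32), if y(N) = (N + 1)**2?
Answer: -2953024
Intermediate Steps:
X(R, J) = -R/8 + J*R/8 (X(R, J) = (R*J - R)/8 = (J*R - R)/8 = (-R + J*R)/8 = -R/8 + J*R/8)
y(N) = (1 + N)**2
(X(24, -10) + (-310 - 189)*(y(-8) - 234))*(-32) = ((1/8)*24*(-1 - 10) + (-310 - 189)*((1 - 8)**2 - 234))*(-32) = ((1/8)*24*(-11) - 499*((-7)**2 - 234))*(-32) = (-33 - 499*(49 - 234))*(-32) = (-33 - 499*(-185))*(-32) = (-33 + 92315)*(-32) = 92282*(-32) = -2953024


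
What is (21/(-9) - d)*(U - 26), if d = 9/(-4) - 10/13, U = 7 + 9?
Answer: -535/78 ≈ -6.8590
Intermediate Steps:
U = 16
d = -157/52 (d = 9*(-1/4) - 10*1/13 = -9/4 - 10/13 = -157/52 ≈ -3.0192)
(21/(-9) - d)*(U - 26) = (21/(-9) - 1*(-157/52))*(16 - 26) = (21*(-1/9) + 157/52)*(-10) = (-7/3 + 157/52)*(-10) = (107/156)*(-10) = -535/78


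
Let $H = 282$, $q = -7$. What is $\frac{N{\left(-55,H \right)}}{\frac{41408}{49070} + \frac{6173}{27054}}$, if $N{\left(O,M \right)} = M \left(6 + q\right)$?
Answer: $- \frac{187183108980}{711580571} \approx -263.05$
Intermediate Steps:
$N{\left(O,M \right)} = - M$ ($N{\left(O,M \right)} = M \left(6 - 7\right) = M \left(-1\right) = - M$)
$\frac{N{\left(-55,H \right)}}{\frac{41408}{49070} + \frac{6173}{27054}} = \frac{\left(-1\right) 282}{\frac{41408}{49070} + \frac{6173}{27054}} = - \frac{282}{41408 \cdot \frac{1}{49070} + 6173 \cdot \frac{1}{27054}} = - \frac{282}{\frac{20704}{24535} + \frac{6173}{27054}} = - \frac{282}{\frac{711580571}{663769890}} = \left(-282\right) \frac{663769890}{711580571} = - \frac{187183108980}{711580571}$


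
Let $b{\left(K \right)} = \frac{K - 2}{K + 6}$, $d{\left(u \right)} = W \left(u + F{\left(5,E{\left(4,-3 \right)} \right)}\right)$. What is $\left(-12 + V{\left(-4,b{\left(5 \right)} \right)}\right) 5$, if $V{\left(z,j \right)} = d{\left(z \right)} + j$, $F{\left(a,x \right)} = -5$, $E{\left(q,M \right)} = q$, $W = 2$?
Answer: $- \frac{1635}{11} \approx -148.64$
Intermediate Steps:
$d{\left(u \right)} = -10 + 2 u$ ($d{\left(u \right)} = 2 \left(u - 5\right) = 2 \left(-5 + u\right) = -10 + 2 u$)
$b{\left(K \right)} = \frac{-2 + K}{6 + K}$
$V{\left(z,j \right)} = -10 + j + 2 z$ ($V{\left(z,j \right)} = \left(-10 + 2 z\right) + j = -10 + j + 2 z$)
$\left(-12 + V{\left(-4,b{\left(5 \right)} \right)}\right) 5 = \left(-12 + \left(-10 + \frac{-2 + 5}{6 + 5} + 2 \left(-4\right)\right)\right) 5 = \left(-12 - \left(18 - \frac{1}{11} \cdot 3\right)\right) 5 = \left(-12 - \frac{195}{11}\right) 5 = \left(- \frac{327}{11}\right) 5 = - \frac{1635}{11}$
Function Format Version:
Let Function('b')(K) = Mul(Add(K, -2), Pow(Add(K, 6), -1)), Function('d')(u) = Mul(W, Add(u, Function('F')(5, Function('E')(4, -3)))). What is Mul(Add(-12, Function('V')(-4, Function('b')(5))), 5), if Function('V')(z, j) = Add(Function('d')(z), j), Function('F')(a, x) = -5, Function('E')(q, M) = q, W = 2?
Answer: Rational(-1635, 11) ≈ -148.64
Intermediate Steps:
Function('d')(u) = Add(-10, Mul(2, u)) (Function('d')(u) = Mul(2, Add(u, -5)) = Mul(2, Add(-5, u)) = Add(-10, Mul(2, u)))
Function('b')(K) = Mul(Pow(Add(6, K), -1), Add(-2, K)) (Function('b')(K) = Mul(Add(-2, K), Pow(Add(6, K), -1)) = Mul(Pow(Add(6, K), -1), Add(-2, K)))
Function('V')(z, j) = Add(-10, j, Mul(2, z)) (Function('V')(z, j) = Add(Add(-10, Mul(2, z)), j) = Add(-10, j, Mul(2, z)))
Mul(Add(-12, Function('V')(-4, Function('b')(5))), 5) = Mul(Add(-12, Add(-10, Mul(Pow(Add(6, 5), -1), Add(-2, 5)), Mul(2, -4))), 5) = Mul(Add(-12, Add(-10, Mul(Pow(11, -1), 3), -8)), 5) = Mul(Add(-12, Add(-10, Mul(Rational(1, 11), 3), -8)), 5) = Mul(Add(-12, Add(-10, Rational(3, 11), -8)), 5) = Mul(Add(-12, Rational(-195, 11)), 5) = Mul(Rational(-327, 11), 5) = Rational(-1635, 11)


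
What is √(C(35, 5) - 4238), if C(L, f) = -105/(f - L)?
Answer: 3*I*√1882/2 ≈ 65.073*I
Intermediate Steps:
√(C(35, 5) - 4238) = √(105/(35 - 1*5) - 4238) = √(105/(35 - 5) - 4238) = √(105/30 - 4238) = √(105*(1/30) - 4238) = √(7/2 - 4238) = √(-8469/2) = 3*I*√1882/2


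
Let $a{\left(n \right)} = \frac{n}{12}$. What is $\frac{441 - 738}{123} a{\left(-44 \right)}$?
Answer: $\frac{363}{41} \approx 8.8537$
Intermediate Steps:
$a{\left(n \right)} = \frac{n}{12}$ ($a{\left(n \right)} = n \frac{1}{12} = \frac{n}{12}$)
$\frac{441 - 738}{123} a{\left(-44 \right)} = \frac{441 - 738}{123} \cdot \frac{1}{12} \left(-44\right) = \left(441 - 738\right) \frac{1}{123} \left(- \frac{11}{3}\right) = \left(-297\right) \frac{1}{123} \left(- \frac{11}{3}\right) = \left(- \frac{99}{41}\right) \left(- \frac{11}{3}\right) = \frac{363}{41}$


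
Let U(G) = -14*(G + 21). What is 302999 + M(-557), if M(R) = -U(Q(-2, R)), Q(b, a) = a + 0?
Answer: 295495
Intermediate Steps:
Q(b, a) = a
U(G) = -294 - 14*G (U(G) = -14*(21 + G) = -294 - 14*G)
M(R) = 294 + 14*R (M(R) = -(-294 - 14*R) = 294 + 14*R)
302999 + M(-557) = 302999 + (294 + 14*(-557)) = 302999 + (294 - 7798) = 302999 - 7504 = 295495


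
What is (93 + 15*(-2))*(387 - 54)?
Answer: 20979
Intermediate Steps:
(93 + 15*(-2))*(387 - 54) = (93 - 30)*333 = 63*333 = 20979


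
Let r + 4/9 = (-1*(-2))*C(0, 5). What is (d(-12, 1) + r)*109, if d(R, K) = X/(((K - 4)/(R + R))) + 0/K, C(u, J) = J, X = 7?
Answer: 64310/9 ≈ 7145.6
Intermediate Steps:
r = 86/9 (r = -4/9 - 1*(-2)*5 = -4/9 + 2*5 = -4/9 + 10 = 86/9 ≈ 9.5556)
d(R, K) = 14*R/(-4 + K) (d(R, K) = 7/(((K - 4)/(R + R))) + 0/K = 7/(((-4 + K)/((2*R)))) + 0 = 7/(((-4 + K)*(1/(2*R)))) + 0 = 7/(((-4 + K)/(2*R))) + 0 = 7*(2*R/(-4 + K)) + 0 = 14*R/(-4 + K) + 0 = 14*R/(-4 + K))
(d(-12, 1) + r)*109 = (14*(-12)/(-4 + 1) + 86/9)*109 = (14*(-12)/(-3) + 86/9)*109 = (14*(-12)*(-⅓) + 86/9)*109 = (56 + 86/9)*109 = (590/9)*109 = 64310/9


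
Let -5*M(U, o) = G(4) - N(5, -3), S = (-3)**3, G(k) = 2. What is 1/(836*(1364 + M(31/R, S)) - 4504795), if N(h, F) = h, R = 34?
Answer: -5/16819947 ≈ -2.9727e-7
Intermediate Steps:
S = -27
M(U, o) = 3/5 (M(U, o) = -(2 - 1*5)/5 = -(2 - 5)/5 = -1/5*(-3) = 3/5)
1/(836*(1364 + M(31/R, S)) - 4504795) = 1/(836*(1364 + 3/5) - 4504795) = 1/(836*(6823/5) - 4504795) = 1/(5704028/5 - 4504795) = 1/(-16819947/5) = -5/16819947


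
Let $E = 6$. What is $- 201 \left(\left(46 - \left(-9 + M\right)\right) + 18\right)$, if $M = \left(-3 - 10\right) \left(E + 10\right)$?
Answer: $-56481$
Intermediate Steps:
$M = -208$ ($M = \left(-3 - 10\right) \left(6 + 10\right) = \left(-13\right) 16 = -208$)
$- 201 \left(\left(46 - \left(-9 + M\right)\right) + 18\right) = - 201 \left(\left(46 + \left(9 - -208\right)\right) + 18\right) = - 201 \left(\left(46 + \left(9 + 208\right)\right) + 18\right) = - 201 \left(\left(46 + 217\right) + 18\right) = - 201 \left(263 + 18\right) = \left(-201\right) 281 = -56481$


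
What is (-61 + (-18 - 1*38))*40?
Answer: -4680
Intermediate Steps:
(-61 + (-18 - 1*38))*40 = (-61 + (-18 - 38))*40 = (-61 - 56)*40 = -117*40 = -4680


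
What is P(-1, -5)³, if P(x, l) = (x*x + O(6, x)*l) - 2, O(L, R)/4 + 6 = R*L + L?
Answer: 1685159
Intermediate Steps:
O(L, R) = -24 + 4*L + 4*L*R (O(L, R) = -24 + 4*(R*L + L) = -24 + 4*(L*R + L) = -24 + 4*(L + L*R) = -24 + (4*L + 4*L*R) = -24 + 4*L + 4*L*R)
P(x, l) = -2 + x² + 24*l*x (P(x, l) = (x*x + (-24 + 4*6 + 4*6*x)*l) - 2 = (x² + (-24 + 24 + 24*x)*l) - 2 = (x² + (24*x)*l) - 2 = (x² + 24*l*x) - 2 = -2 + x² + 24*l*x)
P(-1, -5)³ = (-2 + (-1)² + 24*(-5)*(-1))³ = (-2 + 1 + 120)³ = 119³ = 1685159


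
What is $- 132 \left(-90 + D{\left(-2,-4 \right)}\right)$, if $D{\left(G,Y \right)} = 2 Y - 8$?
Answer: $13992$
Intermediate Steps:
$D{\left(G,Y \right)} = -8 + 2 Y$
$- 132 \left(-90 + D{\left(-2,-4 \right)}\right) = - 132 \left(-90 + \left(-8 + 2 \left(-4\right)\right)\right) = - 132 \left(-90 - 16\right) = \left(-132\right) \left(-106\right) = 13992$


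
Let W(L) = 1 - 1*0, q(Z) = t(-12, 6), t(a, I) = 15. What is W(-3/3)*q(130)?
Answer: 15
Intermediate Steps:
q(Z) = 15
W(L) = 1 (W(L) = 1 + 0 = 1)
W(-3/3)*q(130) = 1*15 = 15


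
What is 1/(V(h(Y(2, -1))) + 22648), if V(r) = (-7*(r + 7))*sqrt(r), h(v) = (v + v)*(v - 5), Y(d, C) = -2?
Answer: 5662/127812801 + 245*sqrt(7)/255625602 ≈ 4.6835e-5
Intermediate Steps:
h(v) = 2*v*(-5 + v) (h(v) = (2*v)*(-5 + v) = 2*v*(-5 + v))
V(r) = sqrt(r)*(-49 - 7*r) (V(r) = (-7*(7 + r))*sqrt(r) = (-49 - 7*r)*sqrt(r) = sqrt(r)*(-49 - 7*r))
1/(V(h(Y(2, -1))) + 22648) = 1/(7*sqrt(2*(-2)*(-5 - 2))*(-7 - 2*(-2)*(-5 - 2)) + 22648) = 1/(7*sqrt(2*(-2)*(-7))*(-7 - 2*(-2)*(-7)) + 22648) = 1/(7*sqrt(28)*(-7 - 1*28) + 22648) = 1/(7*(2*sqrt(7))*(-7 - 28) + 22648) = 1/(7*(2*sqrt(7))*(-35) + 22648) = 1/(-490*sqrt(7) + 22648) = 1/(22648 - 490*sqrt(7))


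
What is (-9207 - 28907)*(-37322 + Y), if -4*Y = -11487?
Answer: 2626073657/2 ≈ 1.3130e+9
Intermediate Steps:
Y = 11487/4 (Y = -1/4*(-11487) = 11487/4 ≈ 2871.8)
(-9207 - 28907)*(-37322 + Y) = (-9207 - 28907)*(-37322 + 11487/4) = -38114*(-137801/4) = 2626073657/2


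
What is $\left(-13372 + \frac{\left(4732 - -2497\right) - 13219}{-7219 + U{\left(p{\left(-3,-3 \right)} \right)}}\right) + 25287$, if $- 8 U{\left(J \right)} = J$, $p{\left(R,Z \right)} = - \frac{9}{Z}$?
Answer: $\frac{137639749}{11551} \approx 11916.0$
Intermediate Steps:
$U{\left(J \right)} = - \frac{J}{8}$
$\left(-13372 + \frac{\left(4732 - -2497\right) - 13219}{-7219 + U{\left(p{\left(-3,-3 \right)} \right)}}\right) + 25287 = \left(-13372 + \frac{\left(4732 - -2497\right) - 13219}{-7219 - \frac{\left(-9\right) \frac{1}{-3}}{8}}\right) + 25287 = \left(-13372 + \frac{\left(4732 + 2497\right) - 13219}{-7219 - \frac{\left(-9\right) \left(- \frac{1}{3}\right)}{8}}\right) + 25287 = \left(-13372 + \frac{7229 - 13219}{-7219 - \frac{3}{8}}\right) + 25287 = \left(-13372 - \frac{5990}{-7219 - \frac{3}{8}}\right) + 25287 = \left(-13372 - \frac{5990}{- \frac{57755}{8}}\right) + 25287 = \left(-13372 - - \frac{9584}{11551}\right) + 25287 = \left(-13372 + \frac{9584}{11551}\right) + 25287 = - \frac{154450388}{11551} + 25287 = \frac{137639749}{11551}$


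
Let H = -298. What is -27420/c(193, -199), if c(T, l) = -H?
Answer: -13710/149 ≈ -92.013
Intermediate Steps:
c(T, l) = 298 (c(T, l) = -1*(-298) = 298)
-27420/c(193, -199) = -27420/298 = -27420*1/298 = -13710/149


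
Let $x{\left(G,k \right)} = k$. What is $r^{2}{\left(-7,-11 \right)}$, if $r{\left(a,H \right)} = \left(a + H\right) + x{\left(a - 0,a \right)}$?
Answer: $625$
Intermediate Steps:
$r{\left(a,H \right)} = H + 2 a$ ($r{\left(a,H \right)} = \left(a + H\right) + a = \left(H + a\right) + a = H + 2 a$)
$r^{2}{\left(-7,-11 \right)} = \left(-11 + 2 \left(-7\right)\right)^{2} = \left(-11 - 14\right)^{2} = \left(-25\right)^{2} = 625$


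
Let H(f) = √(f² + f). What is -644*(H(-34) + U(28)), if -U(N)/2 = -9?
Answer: -11592 - 644*√1122 ≈ -33164.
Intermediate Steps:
U(N) = 18 (U(N) = -2*(-9) = 18)
H(f) = √(f + f²)
-644*(H(-34) + U(28)) = -644*(√(-34*(1 - 34)) + 18) = -644*(√(-34*(-33)) + 18) = -644*(√1122 + 18) = -644*(18 + √1122) = -11592 - 644*√1122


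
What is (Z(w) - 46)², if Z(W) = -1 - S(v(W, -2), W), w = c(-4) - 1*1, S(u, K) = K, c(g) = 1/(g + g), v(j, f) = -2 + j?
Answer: 134689/64 ≈ 2104.5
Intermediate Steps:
c(g) = 1/(2*g)
w = -9/8 (w = (½)/(-4) - 1*1 = (½)*(-¼) - 1 = -⅛ - 1 = -9/8 ≈ -1.1250)
Z(W) = -1 - W
(Z(w) - 46)² = ((-1 - 1*(-9/8)) - 46)² = ((-1 + 9/8) - 46)² = (⅛ - 46)² = (-367/8)² = 134689/64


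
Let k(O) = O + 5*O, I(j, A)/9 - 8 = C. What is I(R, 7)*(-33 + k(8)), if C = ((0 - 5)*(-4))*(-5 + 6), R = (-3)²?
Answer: 3780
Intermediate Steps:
R = 9
C = 20 (C = -5*(-4)*1 = 20*1 = 20)
I(j, A) = 252 (I(j, A) = 72 + 9*20 = 72 + 180 = 252)
k(O) = 6*O
I(R, 7)*(-33 + k(8)) = 252*(-33 + 6*8) = 252*(-33 + 48) = 252*15 = 3780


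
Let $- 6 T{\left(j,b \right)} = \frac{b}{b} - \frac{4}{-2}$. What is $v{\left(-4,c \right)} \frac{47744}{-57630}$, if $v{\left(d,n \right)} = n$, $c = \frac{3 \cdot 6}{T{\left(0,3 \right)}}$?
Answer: $\frac{286464}{9605} \approx 29.824$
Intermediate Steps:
$T{\left(j,b \right)} = - \frac{1}{2}$ ($T{\left(j,b \right)} = - \frac{\frac{b}{b} - \frac{4}{-2}}{6} = - \frac{1 - -2}{6} = - \frac{1 + 2}{6} = \left(- \frac{1}{6}\right) 3 = - \frac{1}{2}$)
$c = -36$ ($c = \frac{3 \cdot 6}{- \frac{1}{2}} = 18 \left(-2\right) = -36$)
$v{\left(-4,c \right)} \frac{47744}{-57630} = - 36 \frac{47744}{-57630} = - 36 \cdot 47744 \left(- \frac{1}{57630}\right) = \left(-36\right) \left(- \frac{23872}{28815}\right) = \frac{286464}{9605}$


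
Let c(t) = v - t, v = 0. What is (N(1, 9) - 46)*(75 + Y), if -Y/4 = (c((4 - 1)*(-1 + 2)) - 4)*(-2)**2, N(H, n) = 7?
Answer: -7293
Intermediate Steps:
c(t) = -t (c(t) = 0 - t = -t)
Y = 112 (Y = -4*(-(4 - 1)*(-1 + 2) - 4)*(-2)**2 = -4*(-3 - 4)*4 = -(-28)*4 = -4*(-28) = 112)
(N(1, 9) - 46)*(75 + Y) = (7 - 46)*(75 + 112) = -39*187 = -7293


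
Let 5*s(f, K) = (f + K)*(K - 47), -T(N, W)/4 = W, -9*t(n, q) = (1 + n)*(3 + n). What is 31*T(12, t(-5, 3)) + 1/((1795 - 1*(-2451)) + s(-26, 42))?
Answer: 466241/4230 ≈ 110.22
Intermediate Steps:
t(n, q) = -(1 + n)*(3 + n)/9
T(N, W) = -4*W
s(f, K) = (-47 + K)*(K + f)/5 (s(f, K) = ((f + K)*(K - 47))/5 = ((K + f)*(-47 + K))/5 = ((-47 + K)*(K + f))/5 = (-47 + K)*(K + f)/5)
31*T(12, t(-5, 3)) + 1/((1795 - 1*(-2451)) + s(-26, 42)) = 31*(-4*(-1/3 - 4/9*(-5) - 1/9*(-5)**2)) + 1/((1795 - 1*(-2451)) + (-47/5*42 - 47/5*(-26) + (1/5)*42**2 + (1/5)*42*(-26))) = 31*(-4*(-1/3 + 20/9 - 1/9*25)) + 1/((1795 + 2451) + (-1974/5 + 1222/5 + (1/5)*1764 - 1092/5)) = 31*(-4*(-1/3 + 20/9 - 25/9)) + 1/(4246 + (-1974/5 + 1222/5 + 1764/5 - 1092/5)) = 31*(-4*(-8/9)) + 1/(4246 - 16) = 31*(32/9) + 1/4230 = 992/9 + 1/4230 = 466241/4230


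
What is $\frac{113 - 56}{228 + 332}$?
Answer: $\frac{57}{560} \approx 0.10179$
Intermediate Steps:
$\frac{113 - 56}{228 + 332} = \frac{57}{560}$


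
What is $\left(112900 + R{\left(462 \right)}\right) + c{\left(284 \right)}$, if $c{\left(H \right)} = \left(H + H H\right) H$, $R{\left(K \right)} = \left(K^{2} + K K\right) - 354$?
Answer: $23526394$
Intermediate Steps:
$R{\left(K \right)} = -354 + 2 K^{2}$ ($R{\left(K \right)} = \left(K^{2} + K^{2}\right) - 354 = 2 K^{2} - 354 = -354 + 2 K^{2}$)
$c{\left(H \right)} = H \left(H + H^{2}\right)$ ($c{\left(H \right)} = \left(H + H^{2}\right) H = H \left(H + H^{2}\right)$)
$\left(112900 + R{\left(462 \right)}\right) + c{\left(284 \right)} = \left(112900 - \left(354 - 2 \cdot 462^{2}\right)\right) + 284^{2} \left(1 + 284\right) = \left(112900 + \left(-354 + 2 \cdot 213444\right)\right) + 80656 \cdot 285 = \left(112900 + \left(-354 + 426888\right)\right) + 22986960 = \left(112900 + 426534\right) + 22986960 = 539434 + 22986960 = 23526394$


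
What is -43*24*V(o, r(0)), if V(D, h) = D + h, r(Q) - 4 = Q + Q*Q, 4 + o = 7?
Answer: -7224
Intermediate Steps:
o = 3 (o = -4 + 7 = 3)
r(Q) = 4 + Q + Q² (r(Q) = 4 + (Q + Q*Q) = 4 + (Q + Q²) = 4 + Q + Q²)
-43*24*V(o, r(0)) = -43*24*(3 + (4 + 0 + 0²)) = -1032*(3 + (4 + 0 + 0)) = -1032*(3 + 4) = -1032*7 = -1*7224 = -7224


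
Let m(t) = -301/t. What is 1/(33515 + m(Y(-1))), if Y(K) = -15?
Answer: 15/503026 ≈ 2.9820e-5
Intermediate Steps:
1/(33515 + m(Y(-1))) = 1/(33515 - 301/(-15)) = 1/(33515 - 301*(-1/15)) = 1/(33515 + 301/15) = 1/(503026/15) = 15/503026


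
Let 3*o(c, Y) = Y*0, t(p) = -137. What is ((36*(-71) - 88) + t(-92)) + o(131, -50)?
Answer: -2781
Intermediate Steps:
o(c, Y) = 0 (o(c, Y) = (Y*0)/3 = (⅓)*0 = 0)
((36*(-71) - 88) + t(-92)) + o(131, -50) = ((36*(-71) - 88) - 137) + 0 = ((-2556 - 88) - 137) + 0 = (-2644 - 137) + 0 = -2781 + 0 = -2781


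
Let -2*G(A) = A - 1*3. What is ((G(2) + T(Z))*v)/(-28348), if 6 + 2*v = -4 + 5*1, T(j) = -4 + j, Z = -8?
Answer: -115/113392 ≈ -0.0010142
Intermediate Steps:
G(A) = 3/2 - A/2 (G(A) = -(A - 1*3)/2 = -(A - 3)/2 = -(-3 + A)/2 = 3/2 - A/2)
v = -5/2 (v = -3 + (-4 + 5*1)/2 = -3 + (-4 + 5)/2 = -3 + (1/2)*1 = -3 + 1/2 = -5/2 ≈ -2.5000)
((G(2) + T(Z))*v)/(-28348) = (((3/2 - 1/2*2) + (-4 - 8))*(-5/2))/(-28348) = (((3/2 - 1) - 12)*(-5/2))*(-1/28348) = ((1/2 - 12)*(-5/2))*(-1/28348) = -23/2*(-5/2)*(-1/28348) = (115/4)*(-1/28348) = -115/113392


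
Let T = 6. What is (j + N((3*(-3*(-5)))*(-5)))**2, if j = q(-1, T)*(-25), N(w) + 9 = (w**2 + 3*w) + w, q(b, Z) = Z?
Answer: 2456788356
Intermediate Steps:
N(w) = -9 + w**2 + 4*w (N(w) = -9 + ((w**2 + 3*w) + w) = -9 + (w**2 + 4*w) = -9 + w**2 + 4*w)
j = -150 (j = 6*(-25) = -150)
(j + N((3*(-3*(-5)))*(-5)))**2 = (-150 + (-9 + ((3*(-3*(-5)))*(-5))**2 + 4*((3*(-3*(-5)))*(-5))))**2 = (-150 + (-9 + ((3*15)*(-5))**2 + 4*((3*15)*(-5))))**2 = (-150 + (-9 + (45*(-5))**2 + 4*(45*(-5))))**2 = (-150 + (-9 + (-225)**2 + 4*(-225)))**2 = (-150 + (-9 + 50625 - 900))**2 = (-150 + 49716)**2 = 49566**2 = 2456788356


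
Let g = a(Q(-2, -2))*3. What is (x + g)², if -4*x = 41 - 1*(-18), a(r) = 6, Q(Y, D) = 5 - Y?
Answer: 169/16 ≈ 10.563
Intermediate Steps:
g = 18 (g = 6*3 = 18)
x = -59/4 (x = -(41 - 1*(-18))/4 = -(41 + 18)/4 = -¼*59 = -59/4 ≈ -14.750)
(x + g)² = (-59/4 + 18)² = (13/4)² = 169/16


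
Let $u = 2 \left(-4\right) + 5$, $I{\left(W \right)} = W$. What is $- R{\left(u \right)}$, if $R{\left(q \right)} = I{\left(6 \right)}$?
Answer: $-6$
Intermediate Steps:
$u = -3$ ($u = -8 + 5 = -3$)
$R{\left(q \right)} = 6$
$- R{\left(u \right)} = \left(-1\right) 6 = -6$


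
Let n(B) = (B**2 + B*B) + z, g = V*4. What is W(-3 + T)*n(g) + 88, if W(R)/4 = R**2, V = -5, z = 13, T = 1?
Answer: 13096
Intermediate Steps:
W(R) = 4*R**2
g = -20 (g = -5*4 = -20)
n(B) = 13 + 2*B**2 (n(B) = (B**2 + B*B) + 13 = (B**2 + B**2) + 13 = 2*B**2 + 13 = 13 + 2*B**2)
W(-3 + T)*n(g) + 88 = (4*(-3 + 1)**2)*(13 + 2*(-20)**2) + 88 = (4*(-2)**2)*(13 + 2*400) + 88 = (4*4)*(13 + 800) + 88 = 16*813 + 88 = 13008 + 88 = 13096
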